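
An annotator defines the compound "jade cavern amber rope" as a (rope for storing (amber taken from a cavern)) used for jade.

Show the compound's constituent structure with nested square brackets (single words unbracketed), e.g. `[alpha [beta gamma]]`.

The outermost head in the paraphrase is "rope" (specifically "cavern amber rope"), modified by "jade".
Inside "cavern amber rope": head "rope", modifier "cavern amber".
Inside "cavern amber": head "amber", modifier "cavern".
Putting it together: [jade [[cavern amber] rope]].

[jade [[cavern amber] rope]]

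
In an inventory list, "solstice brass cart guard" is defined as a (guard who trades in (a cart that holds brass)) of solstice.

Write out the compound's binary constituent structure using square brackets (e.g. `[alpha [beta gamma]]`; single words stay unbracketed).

Whole compound: head "guard" (specifically "brass cart guard"), modifier "solstice".
Inside "brass cart guard": head "guard", modifier "brass cart".
Inside "brass cart": head "cart", modifier "brass".
So the structure is [solstice [[brass cart] guard]].

[solstice [[brass cart] guard]]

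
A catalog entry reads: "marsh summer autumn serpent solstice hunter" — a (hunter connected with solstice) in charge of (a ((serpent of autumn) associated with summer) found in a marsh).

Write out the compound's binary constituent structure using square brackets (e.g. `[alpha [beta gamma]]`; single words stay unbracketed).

Overall it is a kind of hunter (specifically "solstice hunter"); the modifier is "marsh summer autumn serpent".
Within "marsh summer autumn serpent", the head is "serpent" (specifically "summer autumn serpent") and the modifier is "marsh".
Within "summer autumn serpent", the head is "serpent" (specifically "autumn serpent") and the modifier is "summer".
Within "autumn serpent", the head is "serpent" and the modifier is "autumn".
Within "solstice hunter", the head is "hunter" and the modifier is "solstice".
So the structure is [[marsh [summer [autumn serpent]]] [solstice hunter]].

[[marsh [summer [autumn serpent]]] [solstice hunter]]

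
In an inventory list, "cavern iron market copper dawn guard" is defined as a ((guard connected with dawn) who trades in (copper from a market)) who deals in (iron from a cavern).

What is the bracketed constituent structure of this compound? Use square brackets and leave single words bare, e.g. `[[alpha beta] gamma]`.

The outermost head in the paraphrase is "guard" (specifically "market copper dawn guard"), modified by "cavern iron".
"cavern iron" → head "iron", modifier "cavern".
"market copper dawn guard" → head "guard" (specifically "dawn guard"), modifier "market copper".
"market copper" → head "copper", modifier "market".
"dawn guard" → head "guard", modifier "dawn".
Assembled: [[cavern iron] [[market copper] [dawn guard]]].

[[cavern iron] [[market copper] [dawn guard]]]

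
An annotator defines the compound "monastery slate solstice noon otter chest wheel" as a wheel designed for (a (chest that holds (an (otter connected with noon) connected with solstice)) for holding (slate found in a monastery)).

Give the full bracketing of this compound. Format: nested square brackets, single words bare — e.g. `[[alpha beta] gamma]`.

[[[monastery slate] [[solstice [noon otter]] chest]] wheel]

The outermost head in the paraphrase is "wheel", modified by "monastery slate solstice noon otter chest".
Inside "monastery slate solstice noon otter chest": head "chest" (specifically "solstice noon otter chest"), modifier "monastery slate".
Inside "monastery slate": head "slate", modifier "monastery".
Inside "solstice noon otter chest": head "chest", modifier "solstice noon otter".
Inside "solstice noon otter": head "otter" (specifically "noon otter"), modifier "solstice".
Inside "noon otter": head "otter", modifier "noon".
Assembled: [[[monastery slate] [[solstice [noon otter]] chest]] wheel].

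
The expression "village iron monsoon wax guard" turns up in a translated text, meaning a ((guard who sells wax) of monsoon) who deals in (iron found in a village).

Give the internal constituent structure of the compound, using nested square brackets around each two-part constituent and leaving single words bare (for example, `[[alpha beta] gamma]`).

[[village iron] [monsoon [wax guard]]]

Whole compound: head "guard" (specifically "monsoon wax guard"), modifier "village iron".
Within "village iron", the head is "iron" and the modifier is "village".
Within "monsoon wax guard", the head is "guard" (specifically "wax guard") and the modifier is "monsoon".
Within "wax guard", the head is "guard" and the modifier is "wax".
Putting it together: [[village iron] [monsoon [wax guard]]].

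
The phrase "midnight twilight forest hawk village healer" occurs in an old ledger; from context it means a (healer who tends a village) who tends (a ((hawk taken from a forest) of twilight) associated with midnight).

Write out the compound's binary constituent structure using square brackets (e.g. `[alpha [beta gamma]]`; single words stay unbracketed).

[[midnight [twilight [forest hawk]]] [village healer]]

The outermost head in the paraphrase is "healer" (specifically "village healer"), modified by "midnight twilight forest hawk".
Within "midnight twilight forest hawk", the head is "hawk" (specifically "twilight forest hawk") and the modifier is "midnight".
Within "twilight forest hawk", the head is "hawk" (specifically "forest hawk") and the modifier is "twilight".
Within "forest hawk", the head is "hawk" and the modifier is "forest".
Within "village healer", the head is "healer" and the modifier is "village".
So the structure is [[midnight [twilight [forest hawk]]] [village healer]].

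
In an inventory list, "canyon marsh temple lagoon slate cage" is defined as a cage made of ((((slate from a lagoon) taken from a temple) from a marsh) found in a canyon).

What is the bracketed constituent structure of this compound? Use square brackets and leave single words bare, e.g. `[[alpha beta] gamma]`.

Overall it is a kind of cage; the modifier is "canyon marsh temple lagoon slate".
Within "canyon marsh temple lagoon slate", the head is "slate" (specifically "marsh temple lagoon slate") and the modifier is "canyon".
Within "marsh temple lagoon slate", the head is "slate" (specifically "temple lagoon slate") and the modifier is "marsh".
Within "temple lagoon slate", the head is "slate" (specifically "lagoon slate") and the modifier is "temple".
Within "lagoon slate", the head is "slate" and the modifier is "lagoon".
Putting it together: [[canyon [marsh [temple [lagoon slate]]]] cage].

[[canyon [marsh [temple [lagoon slate]]]] cage]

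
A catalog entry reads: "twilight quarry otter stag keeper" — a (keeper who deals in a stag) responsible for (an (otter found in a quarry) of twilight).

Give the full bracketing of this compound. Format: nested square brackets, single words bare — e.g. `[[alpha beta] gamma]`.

Overall it is a kind of keeper (specifically "stag keeper"); the modifier is "twilight quarry otter".
Within "twilight quarry otter", the head is "otter" (specifically "quarry otter") and the modifier is "twilight".
Within "quarry otter", the head is "otter" and the modifier is "quarry".
Within "stag keeper", the head is "keeper" and the modifier is "stag".
Putting it together: [[twilight [quarry otter]] [stag keeper]].

[[twilight [quarry otter]] [stag keeper]]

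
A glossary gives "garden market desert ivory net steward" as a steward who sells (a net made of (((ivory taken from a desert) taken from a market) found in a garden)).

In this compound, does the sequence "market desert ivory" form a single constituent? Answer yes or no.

The paraphrase groups the words so that "market desert ivory" is one unit: it corresponds to a single parenthesized sub-phrase.
The full structure is [[[garden [market [desert ivory]]] net] steward], in which [market desert ivory] is a constituent.

yes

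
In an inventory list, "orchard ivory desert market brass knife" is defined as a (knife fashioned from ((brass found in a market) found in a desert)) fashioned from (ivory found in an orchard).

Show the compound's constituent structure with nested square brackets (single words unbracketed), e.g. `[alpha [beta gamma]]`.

The outermost head in the paraphrase is "knife" (specifically "desert market brass knife"), modified by "orchard ivory".
"orchard ivory" → head "ivory", modifier "orchard".
"desert market brass knife" → head "knife", modifier "desert market brass".
"desert market brass" → head "brass" (specifically "market brass"), modifier "desert".
"market brass" → head "brass", modifier "market".
Assembled: [[orchard ivory] [[desert [market brass]] knife]].

[[orchard ivory] [[desert [market brass]] knife]]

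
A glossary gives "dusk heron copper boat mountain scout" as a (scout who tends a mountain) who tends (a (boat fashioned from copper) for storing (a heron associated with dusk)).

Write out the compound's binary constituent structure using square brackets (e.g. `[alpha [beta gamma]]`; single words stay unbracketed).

Overall it is a kind of scout (specifically "mountain scout"); the modifier is "dusk heron copper boat".
Inside "dusk heron copper boat": head "boat" (specifically "copper boat"), modifier "dusk heron".
Inside "dusk heron": head "heron", modifier "dusk".
Inside "copper boat": head "boat", modifier "copper".
Inside "mountain scout": head "scout", modifier "mountain".
So the structure is [[[dusk heron] [copper boat]] [mountain scout]].

[[[dusk heron] [copper boat]] [mountain scout]]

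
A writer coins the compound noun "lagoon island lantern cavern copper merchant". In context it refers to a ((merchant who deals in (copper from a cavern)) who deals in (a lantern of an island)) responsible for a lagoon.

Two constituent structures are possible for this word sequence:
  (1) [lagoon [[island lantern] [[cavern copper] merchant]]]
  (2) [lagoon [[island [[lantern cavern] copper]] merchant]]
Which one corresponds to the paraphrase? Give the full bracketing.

The paraphrase's head is the "merchant" part ("island lantern cavern copper merchant"); its modifier is "lagoon".
That top-level split, carried through the inner groups, gives [lagoon [[island lantern] [[cavern copper] merchant]]].

[lagoon [[island lantern] [[cavern copper] merchant]]]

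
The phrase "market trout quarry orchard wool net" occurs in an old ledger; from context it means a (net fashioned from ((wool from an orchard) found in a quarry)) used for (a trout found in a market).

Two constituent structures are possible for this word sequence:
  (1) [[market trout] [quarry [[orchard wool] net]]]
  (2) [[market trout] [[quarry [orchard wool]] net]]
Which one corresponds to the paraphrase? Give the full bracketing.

The paraphrase's head is the "net" part ("quarry orchard wool net"); its modifier is "market trout".
That top-level split, carried through the inner groups, gives [[market trout] [[quarry [orchard wool]] net]].

[[market trout] [[quarry [orchard wool]] net]]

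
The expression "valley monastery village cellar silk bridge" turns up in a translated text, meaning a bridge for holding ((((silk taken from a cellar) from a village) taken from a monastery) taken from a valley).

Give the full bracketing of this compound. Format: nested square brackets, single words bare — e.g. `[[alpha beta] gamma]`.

[[valley [monastery [village [cellar silk]]]] bridge]

Whole compound: head "bridge", modifier "valley monastery village cellar silk".
"valley monastery village cellar silk" → head "silk" (specifically "monastery village cellar silk"), modifier "valley".
"monastery village cellar silk" → head "silk" (specifically "village cellar silk"), modifier "monastery".
"village cellar silk" → head "silk" (specifically "cellar silk"), modifier "village".
"cellar silk" → head "silk", modifier "cellar".
Assembled: [[valley [monastery [village [cellar silk]]]] bridge].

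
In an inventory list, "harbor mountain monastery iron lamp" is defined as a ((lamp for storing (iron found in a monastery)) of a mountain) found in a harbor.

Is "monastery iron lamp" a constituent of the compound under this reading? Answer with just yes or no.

yes

The paraphrase groups the words so that "monastery iron lamp" is one unit: it corresponds to a single parenthesized sub-phrase.
The full structure is [harbor [mountain [[monastery iron] lamp]]], in which [monastery iron lamp] is a constituent.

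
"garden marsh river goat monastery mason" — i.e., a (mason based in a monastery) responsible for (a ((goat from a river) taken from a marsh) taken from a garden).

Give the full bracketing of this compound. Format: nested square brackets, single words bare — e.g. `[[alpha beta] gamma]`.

At the top level: head "mason" (specifically "monastery mason"); modifier "garden marsh river goat".
Inside "garden marsh river goat": head "goat" (specifically "marsh river goat"), modifier "garden".
Inside "marsh river goat": head "goat" (specifically "river goat"), modifier "marsh".
Inside "river goat": head "goat", modifier "river".
Inside "monastery mason": head "mason", modifier "monastery".
So the structure is [[garden [marsh [river goat]]] [monastery mason]].

[[garden [marsh [river goat]]] [monastery mason]]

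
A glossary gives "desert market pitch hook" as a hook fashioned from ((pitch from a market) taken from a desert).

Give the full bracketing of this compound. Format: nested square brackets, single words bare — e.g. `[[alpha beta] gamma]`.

[[desert [market pitch]] hook]

Whole compound: head "hook", modifier "desert market pitch".
Within "desert market pitch", the head is "pitch" (specifically "market pitch") and the modifier is "desert".
Within "market pitch", the head is "pitch" and the modifier is "market".
Putting it together: [[desert [market pitch]] hook].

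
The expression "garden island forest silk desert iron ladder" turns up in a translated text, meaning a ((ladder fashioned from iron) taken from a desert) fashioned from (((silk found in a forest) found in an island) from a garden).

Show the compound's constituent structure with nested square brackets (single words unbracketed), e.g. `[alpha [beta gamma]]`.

[[garden [island [forest silk]]] [desert [iron ladder]]]

At the top level: head "ladder" (specifically "desert iron ladder"); modifier "garden island forest silk".
"garden island forest silk" → head "silk" (specifically "island forest silk"), modifier "garden".
"island forest silk" → head "silk" (specifically "forest silk"), modifier "island".
"forest silk" → head "silk", modifier "forest".
"desert iron ladder" → head "ladder" (specifically "iron ladder"), modifier "desert".
"iron ladder" → head "ladder", modifier "iron".
So the structure is [[garden [island [forest silk]]] [desert [iron ladder]]].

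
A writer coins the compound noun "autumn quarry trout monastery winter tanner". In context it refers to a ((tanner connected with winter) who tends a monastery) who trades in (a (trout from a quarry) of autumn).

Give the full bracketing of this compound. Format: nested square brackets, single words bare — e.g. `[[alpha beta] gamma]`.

[[autumn [quarry trout]] [monastery [winter tanner]]]

At the top level: head "tanner" (specifically "monastery winter tanner"); modifier "autumn quarry trout".
Within "autumn quarry trout", the head is "trout" (specifically "quarry trout") and the modifier is "autumn".
Within "quarry trout", the head is "trout" and the modifier is "quarry".
Within "monastery winter tanner", the head is "tanner" (specifically "winter tanner") and the modifier is "monastery".
Within "winter tanner", the head is "tanner" and the modifier is "winter".
Assembled: [[autumn [quarry trout]] [monastery [winter tanner]]].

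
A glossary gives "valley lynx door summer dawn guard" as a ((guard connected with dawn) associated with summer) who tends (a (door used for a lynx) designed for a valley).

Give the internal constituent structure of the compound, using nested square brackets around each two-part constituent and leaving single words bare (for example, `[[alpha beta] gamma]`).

[[valley [lynx door]] [summer [dawn guard]]]

Whole compound: head "guard" (specifically "summer dawn guard"), modifier "valley lynx door".
Within "valley lynx door", the head is "door" (specifically "lynx door") and the modifier is "valley".
Within "lynx door", the head is "door" and the modifier is "lynx".
Within "summer dawn guard", the head is "guard" (specifically "dawn guard") and the modifier is "summer".
Within "dawn guard", the head is "guard" and the modifier is "dawn".
So the structure is [[valley [lynx door]] [summer [dawn guard]]].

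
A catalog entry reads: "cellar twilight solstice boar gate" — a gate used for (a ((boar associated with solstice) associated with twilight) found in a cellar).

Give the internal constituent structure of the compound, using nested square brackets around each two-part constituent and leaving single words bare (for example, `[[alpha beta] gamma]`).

[[cellar [twilight [solstice boar]]] gate]

Overall it is a kind of gate; the modifier is "cellar twilight solstice boar".
Within "cellar twilight solstice boar", the head is "boar" (specifically "twilight solstice boar") and the modifier is "cellar".
Within "twilight solstice boar", the head is "boar" (specifically "solstice boar") and the modifier is "twilight".
Within "solstice boar", the head is "boar" and the modifier is "solstice".
Assembled: [[cellar [twilight [solstice boar]]] gate].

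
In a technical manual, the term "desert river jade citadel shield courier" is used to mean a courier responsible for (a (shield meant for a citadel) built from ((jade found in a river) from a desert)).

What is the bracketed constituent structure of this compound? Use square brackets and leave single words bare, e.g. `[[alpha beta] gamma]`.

At the top level: head "courier"; modifier "desert river jade citadel shield".
Within "desert river jade citadel shield", the head is "shield" (specifically "citadel shield") and the modifier is "desert river jade".
Within "desert river jade", the head is "jade" (specifically "river jade") and the modifier is "desert".
Within "river jade", the head is "jade" and the modifier is "river".
Within "citadel shield", the head is "shield" and the modifier is "citadel".
Assembled: [[[desert [river jade]] [citadel shield]] courier].

[[[desert [river jade]] [citadel shield]] courier]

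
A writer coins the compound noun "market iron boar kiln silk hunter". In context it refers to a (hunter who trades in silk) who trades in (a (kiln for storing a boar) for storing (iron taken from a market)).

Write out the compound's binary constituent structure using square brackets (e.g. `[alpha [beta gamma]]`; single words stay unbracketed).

At the top level: head "hunter" (specifically "silk hunter"); modifier "market iron boar kiln".
Inside "market iron boar kiln": head "kiln" (specifically "boar kiln"), modifier "market iron".
Inside "market iron": head "iron", modifier "market".
Inside "boar kiln": head "kiln", modifier "boar".
Inside "silk hunter": head "hunter", modifier "silk".
So the structure is [[[market iron] [boar kiln]] [silk hunter]].

[[[market iron] [boar kiln]] [silk hunter]]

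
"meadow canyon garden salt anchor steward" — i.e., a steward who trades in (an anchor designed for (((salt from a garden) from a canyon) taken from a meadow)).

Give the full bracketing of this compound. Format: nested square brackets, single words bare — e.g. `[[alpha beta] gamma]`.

Whole compound: head "steward", modifier "meadow canyon garden salt anchor".
Inside "meadow canyon garden salt anchor": head "anchor", modifier "meadow canyon garden salt".
Inside "meadow canyon garden salt": head "salt" (specifically "canyon garden salt"), modifier "meadow".
Inside "canyon garden salt": head "salt" (specifically "garden salt"), modifier "canyon".
Inside "garden salt": head "salt", modifier "garden".
Putting it together: [[[meadow [canyon [garden salt]]] anchor] steward].

[[[meadow [canyon [garden salt]]] anchor] steward]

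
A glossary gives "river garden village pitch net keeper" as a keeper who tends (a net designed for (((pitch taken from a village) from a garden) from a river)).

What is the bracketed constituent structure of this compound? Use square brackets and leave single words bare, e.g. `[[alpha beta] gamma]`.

Overall it is a kind of keeper; the modifier is "river garden village pitch net".
"river garden village pitch net" → head "net", modifier "river garden village pitch".
"river garden village pitch" → head "pitch" (specifically "garden village pitch"), modifier "river".
"garden village pitch" → head "pitch" (specifically "village pitch"), modifier "garden".
"village pitch" → head "pitch", modifier "village".
So the structure is [[[river [garden [village pitch]]] net] keeper].

[[[river [garden [village pitch]]] net] keeper]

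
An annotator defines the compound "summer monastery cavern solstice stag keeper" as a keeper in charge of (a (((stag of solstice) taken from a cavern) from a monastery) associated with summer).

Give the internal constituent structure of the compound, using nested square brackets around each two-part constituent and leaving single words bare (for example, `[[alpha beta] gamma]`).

[[summer [monastery [cavern [solstice stag]]]] keeper]

The outermost head in the paraphrase is "keeper", modified by "summer monastery cavern solstice stag".
"summer monastery cavern solstice stag" → head "stag" (specifically "monastery cavern solstice stag"), modifier "summer".
"monastery cavern solstice stag" → head "stag" (specifically "cavern solstice stag"), modifier "monastery".
"cavern solstice stag" → head "stag" (specifically "solstice stag"), modifier "cavern".
"solstice stag" → head "stag", modifier "solstice".
Assembled: [[summer [monastery [cavern [solstice stag]]]] keeper].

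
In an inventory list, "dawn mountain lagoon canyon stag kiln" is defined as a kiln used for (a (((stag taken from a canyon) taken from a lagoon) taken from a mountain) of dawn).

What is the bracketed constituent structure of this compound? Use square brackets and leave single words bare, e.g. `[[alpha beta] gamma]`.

The outermost head in the paraphrase is "kiln", modified by "dawn mountain lagoon canyon stag".
"dawn mountain lagoon canyon stag" → head "stag" (specifically "mountain lagoon canyon stag"), modifier "dawn".
"mountain lagoon canyon stag" → head "stag" (specifically "lagoon canyon stag"), modifier "mountain".
"lagoon canyon stag" → head "stag" (specifically "canyon stag"), modifier "lagoon".
"canyon stag" → head "stag", modifier "canyon".
Assembled: [[dawn [mountain [lagoon [canyon stag]]]] kiln].

[[dawn [mountain [lagoon [canyon stag]]]] kiln]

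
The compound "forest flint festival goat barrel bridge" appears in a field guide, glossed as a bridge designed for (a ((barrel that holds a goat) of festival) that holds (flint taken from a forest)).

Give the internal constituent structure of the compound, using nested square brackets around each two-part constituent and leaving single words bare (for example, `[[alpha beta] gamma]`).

[[[forest flint] [festival [goat barrel]]] bridge]

Whole compound: head "bridge", modifier "forest flint festival goat barrel".
Within "forest flint festival goat barrel", the head is "barrel" (specifically "festival goat barrel") and the modifier is "forest flint".
Within "forest flint", the head is "flint" and the modifier is "forest".
Within "festival goat barrel", the head is "barrel" (specifically "goat barrel") and the modifier is "festival".
Within "goat barrel", the head is "barrel" and the modifier is "goat".
So the structure is [[[forest flint] [festival [goat barrel]]] bridge].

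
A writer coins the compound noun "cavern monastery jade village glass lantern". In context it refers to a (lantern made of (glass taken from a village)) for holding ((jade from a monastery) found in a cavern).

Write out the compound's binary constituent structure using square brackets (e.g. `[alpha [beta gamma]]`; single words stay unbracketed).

At the top level: head "lantern" (specifically "village glass lantern"); modifier "cavern monastery jade".
Within "cavern monastery jade", the head is "jade" (specifically "monastery jade") and the modifier is "cavern".
Within "monastery jade", the head is "jade" and the modifier is "monastery".
Within "village glass lantern", the head is "lantern" and the modifier is "village glass".
Within "village glass", the head is "glass" and the modifier is "village".
So the structure is [[cavern [monastery jade]] [[village glass] lantern]].

[[cavern [monastery jade]] [[village glass] lantern]]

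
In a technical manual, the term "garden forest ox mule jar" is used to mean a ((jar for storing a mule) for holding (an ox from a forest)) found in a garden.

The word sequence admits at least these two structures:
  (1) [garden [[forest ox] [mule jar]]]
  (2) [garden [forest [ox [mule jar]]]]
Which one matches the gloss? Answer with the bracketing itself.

The paraphrase's head is the "jar" part ("forest ox mule jar"); its modifier is "garden".
That top-level split, carried through the inner groups, gives [garden [[forest ox] [mule jar]]].

[garden [[forest ox] [mule jar]]]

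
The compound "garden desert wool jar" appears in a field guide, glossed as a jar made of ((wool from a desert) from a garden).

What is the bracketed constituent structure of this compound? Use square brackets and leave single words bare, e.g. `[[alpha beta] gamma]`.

Whole compound: head "jar", modifier "garden desert wool".
Inside "garden desert wool": head "wool" (specifically "desert wool"), modifier "garden".
Inside "desert wool": head "wool", modifier "desert".
Assembled: [[garden [desert wool]] jar].

[[garden [desert wool]] jar]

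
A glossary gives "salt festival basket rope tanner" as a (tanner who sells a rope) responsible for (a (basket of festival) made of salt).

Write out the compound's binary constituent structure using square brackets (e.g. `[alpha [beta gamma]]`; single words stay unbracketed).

[[salt [festival basket]] [rope tanner]]

At the top level: head "tanner" (specifically "rope tanner"); modifier "salt festival basket".
"salt festival basket" → head "basket" (specifically "festival basket"), modifier "salt".
"festival basket" → head "basket", modifier "festival".
"rope tanner" → head "tanner", modifier "rope".
So the structure is [[salt [festival basket]] [rope tanner]].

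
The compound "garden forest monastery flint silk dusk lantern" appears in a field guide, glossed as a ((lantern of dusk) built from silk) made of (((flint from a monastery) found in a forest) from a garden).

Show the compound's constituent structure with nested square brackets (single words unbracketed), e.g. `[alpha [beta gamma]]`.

Whole compound: head "lantern" (specifically "silk dusk lantern"), modifier "garden forest monastery flint".
"garden forest monastery flint" → head "flint" (specifically "forest monastery flint"), modifier "garden".
"forest monastery flint" → head "flint" (specifically "monastery flint"), modifier "forest".
"monastery flint" → head "flint", modifier "monastery".
"silk dusk lantern" → head "lantern" (specifically "dusk lantern"), modifier "silk".
"dusk lantern" → head "lantern", modifier "dusk".
Putting it together: [[garden [forest [monastery flint]]] [silk [dusk lantern]]].

[[garden [forest [monastery flint]]] [silk [dusk lantern]]]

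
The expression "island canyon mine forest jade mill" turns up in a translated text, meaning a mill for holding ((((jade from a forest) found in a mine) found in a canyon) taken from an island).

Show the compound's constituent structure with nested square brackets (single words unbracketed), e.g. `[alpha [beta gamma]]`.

Whole compound: head "mill", modifier "island canyon mine forest jade".
"island canyon mine forest jade" → head "jade" (specifically "canyon mine forest jade"), modifier "island".
"canyon mine forest jade" → head "jade" (specifically "mine forest jade"), modifier "canyon".
"mine forest jade" → head "jade" (specifically "forest jade"), modifier "mine".
"forest jade" → head "jade", modifier "forest".
Assembled: [[island [canyon [mine [forest jade]]]] mill].

[[island [canyon [mine [forest jade]]]] mill]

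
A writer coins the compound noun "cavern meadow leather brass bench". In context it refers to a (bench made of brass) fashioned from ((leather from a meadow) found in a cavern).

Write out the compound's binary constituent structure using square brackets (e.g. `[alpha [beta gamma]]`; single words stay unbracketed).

Whole compound: head "bench" (specifically "brass bench"), modifier "cavern meadow leather".
"cavern meadow leather" → head "leather" (specifically "meadow leather"), modifier "cavern".
"meadow leather" → head "leather", modifier "meadow".
"brass bench" → head "bench", modifier "brass".
Assembled: [[cavern [meadow leather]] [brass bench]].

[[cavern [meadow leather]] [brass bench]]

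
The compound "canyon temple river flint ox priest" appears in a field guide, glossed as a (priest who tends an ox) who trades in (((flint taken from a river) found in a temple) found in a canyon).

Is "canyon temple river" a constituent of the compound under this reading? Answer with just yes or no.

no

The top-level split is [canyon temple river flint] [ox priest]; the full structure is [[canyon [temple [river flint]]] [ox priest]].
"canyon temple river" straddles a constituent boundary, so it is not a single unit.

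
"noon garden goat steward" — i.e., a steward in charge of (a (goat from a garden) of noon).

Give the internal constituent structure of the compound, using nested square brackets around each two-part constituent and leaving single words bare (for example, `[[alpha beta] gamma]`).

Whole compound: head "steward", modifier "noon garden goat".
"noon garden goat" → head "goat" (specifically "garden goat"), modifier "noon".
"garden goat" → head "goat", modifier "garden".
Assembled: [[noon [garden goat]] steward].

[[noon [garden goat]] steward]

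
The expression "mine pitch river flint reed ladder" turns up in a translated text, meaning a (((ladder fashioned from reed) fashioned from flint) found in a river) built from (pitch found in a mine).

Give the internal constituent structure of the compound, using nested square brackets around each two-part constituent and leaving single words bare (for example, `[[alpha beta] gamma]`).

[[mine pitch] [river [flint [reed ladder]]]]

At the top level: head "ladder" (specifically "river flint reed ladder"); modifier "mine pitch".
"mine pitch" → head "pitch", modifier "mine".
"river flint reed ladder" → head "ladder" (specifically "flint reed ladder"), modifier "river".
"flint reed ladder" → head "ladder" (specifically "reed ladder"), modifier "flint".
"reed ladder" → head "ladder", modifier "reed".
Assembled: [[mine pitch] [river [flint [reed ladder]]]].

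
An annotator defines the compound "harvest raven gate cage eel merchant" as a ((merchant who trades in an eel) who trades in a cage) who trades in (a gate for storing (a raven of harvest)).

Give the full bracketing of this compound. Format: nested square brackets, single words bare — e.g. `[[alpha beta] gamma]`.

[[[harvest raven] gate] [cage [eel merchant]]]

Overall it is a kind of merchant (specifically "cage eel merchant"); the modifier is "harvest raven gate".
Within "harvest raven gate", the head is "gate" and the modifier is "harvest raven".
Within "harvest raven", the head is "raven" and the modifier is "harvest".
Within "cage eel merchant", the head is "merchant" (specifically "eel merchant") and the modifier is "cage".
Within "eel merchant", the head is "merchant" and the modifier is "eel".
So the structure is [[[harvest raven] gate] [cage [eel merchant]]].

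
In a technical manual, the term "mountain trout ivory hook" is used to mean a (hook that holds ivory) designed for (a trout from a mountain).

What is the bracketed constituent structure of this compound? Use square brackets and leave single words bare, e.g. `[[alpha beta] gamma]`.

Overall it is a kind of hook (specifically "ivory hook"); the modifier is "mountain trout".
"mountain trout" → head "trout", modifier "mountain".
"ivory hook" → head "hook", modifier "ivory".
Putting it together: [[mountain trout] [ivory hook]].

[[mountain trout] [ivory hook]]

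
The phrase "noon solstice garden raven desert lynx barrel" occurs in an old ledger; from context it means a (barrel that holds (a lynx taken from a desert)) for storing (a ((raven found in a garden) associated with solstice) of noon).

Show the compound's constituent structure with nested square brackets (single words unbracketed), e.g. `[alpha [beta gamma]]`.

[[noon [solstice [garden raven]]] [[desert lynx] barrel]]

Whole compound: head "barrel" (specifically "desert lynx barrel"), modifier "noon solstice garden raven".
Within "noon solstice garden raven", the head is "raven" (specifically "solstice garden raven") and the modifier is "noon".
Within "solstice garden raven", the head is "raven" (specifically "garden raven") and the modifier is "solstice".
Within "garden raven", the head is "raven" and the modifier is "garden".
Within "desert lynx barrel", the head is "barrel" and the modifier is "desert lynx".
Within "desert lynx", the head is "lynx" and the modifier is "desert".
Assembled: [[noon [solstice [garden raven]]] [[desert lynx] barrel]].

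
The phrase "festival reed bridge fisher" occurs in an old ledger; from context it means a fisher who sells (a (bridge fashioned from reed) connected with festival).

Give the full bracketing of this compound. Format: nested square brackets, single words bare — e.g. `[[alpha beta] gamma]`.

[[festival [reed bridge]] fisher]

Whole compound: head "fisher", modifier "festival reed bridge".
"festival reed bridge" → head "bridge" (specifically "reed bridge"), modifier "festival".
"reed bridge" → head "bridge", modifier "reed".
Assembled: [[festival [reed bridge]] fisher].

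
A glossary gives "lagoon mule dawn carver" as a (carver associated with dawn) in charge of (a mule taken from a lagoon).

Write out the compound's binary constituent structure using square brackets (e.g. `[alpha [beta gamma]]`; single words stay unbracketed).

[[lagoon mule] [dawn carver]]

The outermost head in the paraphrase is "carver" (specifically "dawn carver"), modified by "lagoon mule".
Inside "lagoon mule": head "mule", modifier "lagoon".
Inside "dawn carver": head "carver", modifier "dawn".
So the structure is [[lagoon mule] [dawn carver]].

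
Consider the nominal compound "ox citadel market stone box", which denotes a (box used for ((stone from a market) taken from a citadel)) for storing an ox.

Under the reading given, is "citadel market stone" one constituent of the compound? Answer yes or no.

yes

The paraphrase groups the words so that "citadel market stone" is one unit: it corresponds to a single parenthesized sub-phrase.
The full structure is [ox [[citadel [market stone]] box]], in which [citadel market stone] is a constituent.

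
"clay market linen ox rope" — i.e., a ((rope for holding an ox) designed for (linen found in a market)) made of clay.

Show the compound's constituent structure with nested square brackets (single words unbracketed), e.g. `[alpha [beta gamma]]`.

The outermost head in the paraphrase is "rope" (specifically "market linen ox rope"), modified by "clay".
"market linen ox rope" → head "rope" (specifically "ox rope"), modifier "market linen".
"market linen" → head "linen", modifier "market".
"ox rope" → head "rope", modifier "ox".
Assembled: [clay [[market linen] [ox rope]]].

[clay [[market linen] [ox rope]]]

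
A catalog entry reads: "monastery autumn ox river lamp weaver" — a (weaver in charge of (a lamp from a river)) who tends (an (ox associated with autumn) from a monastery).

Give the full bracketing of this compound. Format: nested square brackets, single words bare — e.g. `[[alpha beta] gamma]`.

The outermost head in the paraphrase is "weaver" (specifically "river lamp weaver"), modified by "monastery autumn ox".
Inside "monastery autumn ox": head "ox" (specifically "autumn ox"), modifier "monastery".
Inside "autumn ox": head "ox", modifier "autumn".
Inside "river lamp weaver": head "weaver", modifier "river lamp".
Inside "river lamp": head "lamp", modifier "river".
So the structure is [[monastery [autumn ox]] [[river lamp] weaver]].

[[monastery [autumn ox]] [[river lamp] weaver]]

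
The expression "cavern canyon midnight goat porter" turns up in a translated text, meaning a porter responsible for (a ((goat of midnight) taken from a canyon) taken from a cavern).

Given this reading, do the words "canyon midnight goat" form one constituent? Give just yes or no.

yes

The paraphrase groups the words so that "canyon midnight goat" is one unit: it corresponds to a single parenthesized sub-phrase.
The full structure is [[cavern [canyon [midnight goat]]] porter], in which [canyon midnight goat] is a constituent.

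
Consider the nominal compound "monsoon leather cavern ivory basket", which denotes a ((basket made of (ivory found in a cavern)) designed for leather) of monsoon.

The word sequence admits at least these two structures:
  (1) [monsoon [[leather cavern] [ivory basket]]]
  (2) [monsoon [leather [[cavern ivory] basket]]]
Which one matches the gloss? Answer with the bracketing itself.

The paraphrase's head is the "basket" part ("leather cavern ivory basket"); its modifier is "monsoon".
That top-level split, carried through the inner groups, gives [monsoon [leather [[cavern ivory] basket]]].

[monsoon [leather [[cavern ivory] basket]]]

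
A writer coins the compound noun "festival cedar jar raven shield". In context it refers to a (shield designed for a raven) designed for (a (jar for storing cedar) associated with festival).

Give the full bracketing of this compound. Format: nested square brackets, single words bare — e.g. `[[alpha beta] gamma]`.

Overall it is a kind of shield (specifically "raven shield"); the modifier is "festival cedar jar".
Within "festival cedar jar", the head is "jar" (specifically "cedar jar") and the modifier is "festival".
Within "cedar jar", the head is "jar" and the modifier is "cedar".
Within "raven shield", the head is "shield" and the modifier is "raven".
Putting it together: [[festival [cedar jar]] [raven shield]].

[[festival [cedar jar]] [raven shield]]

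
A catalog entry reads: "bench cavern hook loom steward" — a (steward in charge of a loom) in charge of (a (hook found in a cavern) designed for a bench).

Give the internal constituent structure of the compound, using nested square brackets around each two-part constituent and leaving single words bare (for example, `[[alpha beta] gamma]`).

[[bench [cavern hook]] [loom steward]]

Overall it is a kind of steward (specifically "loom steward"); the modifier is "bench cavern hook".
Within "bench cavern hook", the head is "hook" (specifically "cavern hook") and the modifier is "bench".
Within "cavern hook", the head is "hook" and the modifier is "cavern".
Within "loom steward", the head is "steward" and the modifier is "loom".
Assembled: [[bench [cavern hook]] [loom steward]].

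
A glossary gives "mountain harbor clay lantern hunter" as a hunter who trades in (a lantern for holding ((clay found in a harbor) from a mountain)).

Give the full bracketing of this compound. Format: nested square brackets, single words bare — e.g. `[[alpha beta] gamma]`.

At the top level: head "hunter"; modifier "mountain harbor clay lantern".
Inside "mountain harbor clay lantern": head "lantern", modifier "mountain harbor clay".
Inside "mountain harbor clay": head "clay" (specifically "harbor clay"), modifier "mountain".
Inside "harbor clay": head "clay", modifier "harbor".
Assembled: [[[mountain [harbor clay]] lantern] hunter].

[[[mountain [harbor clay]] lantern] hunter]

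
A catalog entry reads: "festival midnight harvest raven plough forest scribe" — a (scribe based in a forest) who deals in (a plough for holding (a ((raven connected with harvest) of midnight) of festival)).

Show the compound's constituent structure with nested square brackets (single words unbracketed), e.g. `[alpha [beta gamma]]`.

[[[festival [midnight [harvest raven]]] plough] [forest scribe]]

Whole compound: head "scribe" (specifically "forest scribe"), modifier "festival midnight harvest raven plough".
Inside "festival midnight harvest raven plough": head "plough", modifier "festival midnight harvest raven".
Inside "festival midnight harvest raven": head "raven" (specifically "midnight harvest raven"), modifier "festival".
Inside "midnight harvest raven": head "raven" (specifically "harvest raven"), modifier "midnight".
Inside "harvest raven": head "raven", modifier "harvest".
Inside "forest scribe": head "scribe", modifier "forest".
So the structure is [[[festival [midnight [harvest raven]]] plough] [forest scribe]].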